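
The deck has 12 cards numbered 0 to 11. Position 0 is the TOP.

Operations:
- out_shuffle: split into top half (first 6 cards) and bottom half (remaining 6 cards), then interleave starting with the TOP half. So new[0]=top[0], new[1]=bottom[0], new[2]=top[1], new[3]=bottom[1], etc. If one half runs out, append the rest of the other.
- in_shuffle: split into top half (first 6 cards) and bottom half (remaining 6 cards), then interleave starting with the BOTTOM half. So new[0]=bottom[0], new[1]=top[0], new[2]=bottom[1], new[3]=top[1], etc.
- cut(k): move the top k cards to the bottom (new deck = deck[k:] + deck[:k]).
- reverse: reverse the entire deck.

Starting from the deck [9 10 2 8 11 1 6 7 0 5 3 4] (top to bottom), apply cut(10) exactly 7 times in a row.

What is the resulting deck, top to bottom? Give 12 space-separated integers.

Answer: 3 4 9 10 2 8 11 1 6 7 0 5

Derivation:
After op 1 (cut(10)): [3 4 9 10 2 8 11 1 6 7 0 5]
After op 2 (cut(10)): [0 5 3 4 9 10 2 8 11 1 6 7]
After op 3 (cut(10)): [6 7 0 5 3 4 9 10 2 8 11 1]
After op 4 (cut(10)): [11 1 6 7 0 5 3 4 9 10 2 8]
After op 5 (cut(10)): [2 8 11 1 6 7 0 5 3 4 9 10]
After op 6 (cut(10)): [9 10 2 8 11 1 6 7 0 5 3 4]
After op 7 (cut(10)): [3 4 9 10 2 8 11 1 6 7 0 5]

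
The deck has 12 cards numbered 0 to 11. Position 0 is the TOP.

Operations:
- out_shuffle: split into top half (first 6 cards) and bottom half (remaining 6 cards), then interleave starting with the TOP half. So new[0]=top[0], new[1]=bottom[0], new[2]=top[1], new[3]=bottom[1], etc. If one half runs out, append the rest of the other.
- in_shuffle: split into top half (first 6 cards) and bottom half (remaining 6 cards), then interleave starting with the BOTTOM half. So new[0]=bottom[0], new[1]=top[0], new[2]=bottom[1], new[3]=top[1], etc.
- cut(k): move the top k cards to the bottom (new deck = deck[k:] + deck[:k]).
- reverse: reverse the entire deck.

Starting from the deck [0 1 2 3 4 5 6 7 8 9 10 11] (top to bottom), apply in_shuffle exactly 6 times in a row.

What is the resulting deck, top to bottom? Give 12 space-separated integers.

Answer: 11 10 9 8 7 6 5 4 3 2 1 0

Derivation:
After op 1 (in_shuffle): [6 0 7 1 8 2 9 3 10 4 11 5]
After op 2 (in_shuffle): [9 6 3 0 10 7 4 1 11 8 5 2]
After op 3 (in_shuffle): [4 9 1 6 11 3 8 0 5 10 2 7]
After op 4 (in_shuffle): [8 4 0 9 5 1 10 6 2 11 7 3]
After op 5 (in_shuffle): [10 8 6 4 2 0 11 9 7 5 3 1]
After op 6 (in_shuffle): [11 10 9 8 7 6 5 4 3 2 1 0]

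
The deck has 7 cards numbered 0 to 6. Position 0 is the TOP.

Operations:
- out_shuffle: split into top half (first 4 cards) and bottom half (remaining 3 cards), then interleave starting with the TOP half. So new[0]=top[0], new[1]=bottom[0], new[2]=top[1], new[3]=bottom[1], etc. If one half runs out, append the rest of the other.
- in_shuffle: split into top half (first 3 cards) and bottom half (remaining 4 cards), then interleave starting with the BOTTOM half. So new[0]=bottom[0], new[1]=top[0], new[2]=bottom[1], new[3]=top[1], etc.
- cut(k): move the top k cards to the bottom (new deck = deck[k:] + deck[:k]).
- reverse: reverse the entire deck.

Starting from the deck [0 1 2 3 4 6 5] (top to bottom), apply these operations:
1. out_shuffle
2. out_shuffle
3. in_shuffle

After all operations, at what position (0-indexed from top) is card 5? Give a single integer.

After op 1 (out_shuffle): [0 4 1 6 2 5 3]
After op 2 (out_shuffle): [0 2 4 5 1 3 6]
After op 3 (in_shuffle): [5 0 1 2 3 4 6]
Card 5 is at position 0.

Answer: 0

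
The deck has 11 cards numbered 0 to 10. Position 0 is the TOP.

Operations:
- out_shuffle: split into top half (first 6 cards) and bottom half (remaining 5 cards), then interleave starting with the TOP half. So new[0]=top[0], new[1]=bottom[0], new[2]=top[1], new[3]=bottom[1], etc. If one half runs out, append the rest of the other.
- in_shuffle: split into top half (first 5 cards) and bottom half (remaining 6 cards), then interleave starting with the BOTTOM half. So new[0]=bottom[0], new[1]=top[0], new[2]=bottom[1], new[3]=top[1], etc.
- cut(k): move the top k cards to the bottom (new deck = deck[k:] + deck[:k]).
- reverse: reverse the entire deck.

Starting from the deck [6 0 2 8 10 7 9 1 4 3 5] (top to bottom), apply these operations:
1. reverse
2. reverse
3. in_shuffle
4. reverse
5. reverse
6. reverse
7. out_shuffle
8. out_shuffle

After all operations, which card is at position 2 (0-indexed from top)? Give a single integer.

Answer: 1

Derivation:
After op 1 (reverse): [5 3 4 1 9 7 10 8 2 0 6]
After op 2 (reverse): [6 0 2 8 10 7 9 1 4 3 5]
After op 3 (in_shuffle): [7 6 9 0 1 2 4 8 3 10 5]
After op 4 (reverse): [5 10 3 8 4 2 1 0 9 6 7]
After op 5 (reverse): [7 6 9 0 1 2 4 8 3 10 5]
After op 6 (reverse): [5 10 3 8 4 2 1 0 9 6 7]
After op 7 (out_shuffle): [5 1 10 0 3 9 8 6 4 7 2]
After op 8 (out_shuffle): [5 8 1 6 10 4 0 7 3 2 9]
Position 2: card 1.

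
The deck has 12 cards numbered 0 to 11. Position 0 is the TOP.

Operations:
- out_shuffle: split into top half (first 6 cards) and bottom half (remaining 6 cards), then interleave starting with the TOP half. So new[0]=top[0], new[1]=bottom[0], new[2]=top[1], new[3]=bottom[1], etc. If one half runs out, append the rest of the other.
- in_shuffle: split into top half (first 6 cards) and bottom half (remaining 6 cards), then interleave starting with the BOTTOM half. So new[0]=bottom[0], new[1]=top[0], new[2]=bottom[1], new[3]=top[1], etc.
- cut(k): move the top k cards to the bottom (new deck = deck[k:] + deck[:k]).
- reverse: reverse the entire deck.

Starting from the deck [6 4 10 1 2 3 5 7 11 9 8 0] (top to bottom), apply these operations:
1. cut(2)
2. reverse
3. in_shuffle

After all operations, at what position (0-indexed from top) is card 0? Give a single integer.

After op 1 (cut(2)): [10 1 2 3 5 7 11 9 8 0 6 4]
After op 2 (reverse): [4 6 0 8 9 11 7 5 3 2 1 10]
After op 3 (in_shuffle): [7 4 5 6 3 0 2 8 1 9 10 11]
Card 0 is at position 5.

Answer: 5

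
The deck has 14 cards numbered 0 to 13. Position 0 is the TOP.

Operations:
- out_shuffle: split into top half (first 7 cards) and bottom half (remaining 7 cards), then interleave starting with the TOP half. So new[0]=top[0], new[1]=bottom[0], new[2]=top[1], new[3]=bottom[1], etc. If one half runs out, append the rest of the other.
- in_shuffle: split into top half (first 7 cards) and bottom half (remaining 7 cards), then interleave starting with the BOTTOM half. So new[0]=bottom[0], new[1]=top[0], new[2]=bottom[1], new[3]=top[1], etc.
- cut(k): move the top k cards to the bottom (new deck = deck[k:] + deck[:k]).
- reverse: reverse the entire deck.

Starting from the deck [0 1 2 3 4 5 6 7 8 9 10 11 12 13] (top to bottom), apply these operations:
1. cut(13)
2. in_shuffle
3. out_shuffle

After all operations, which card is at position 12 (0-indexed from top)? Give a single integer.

Answer: 9

Derivation:
After op 1 (cut(13)): [13 0 1 2 3 4 5 6 7 8 9 10 11 12]
After op 2 (in_shuffle): [6 13 7 0 8 1 9 2 10 3 11 4 12 5]
After op 3 (out_shuffle): [6 2 13 10 7 3 0 11 8 4 1 12 9 5]
Position 12: card 9.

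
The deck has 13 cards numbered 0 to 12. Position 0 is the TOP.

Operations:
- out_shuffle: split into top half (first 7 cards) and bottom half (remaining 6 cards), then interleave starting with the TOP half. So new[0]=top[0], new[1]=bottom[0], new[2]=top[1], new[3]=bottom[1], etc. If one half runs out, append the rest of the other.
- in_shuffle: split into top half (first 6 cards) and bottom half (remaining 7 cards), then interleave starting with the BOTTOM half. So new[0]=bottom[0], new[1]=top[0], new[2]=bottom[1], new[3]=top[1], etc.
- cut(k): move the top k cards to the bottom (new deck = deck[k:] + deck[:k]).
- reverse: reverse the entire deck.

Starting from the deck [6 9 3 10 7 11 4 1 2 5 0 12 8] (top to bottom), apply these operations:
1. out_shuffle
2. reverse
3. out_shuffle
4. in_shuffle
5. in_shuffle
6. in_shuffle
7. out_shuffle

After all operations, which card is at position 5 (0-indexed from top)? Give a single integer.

After op 1 (out_shuffle): [6 1 9 2 3 5 10 0 7 12 11 8 4]
After op 2 (reverse): [4 8 11 12 7 0 10 5 3 2 9 1 6]
After op 3 (out_shuffle): [4 5 8 3 11 2 12 9 7 1 0 6 10]
After op 4 (in_shuffle): [12 4 9 5 7 8 1 3 0 11 6 2 10]
After op 5 (in_shuffle): [1 12 3 4 0 9 11 5 6 7 2 8 10]
After op 6 (in_shuffle): [11 1 5 12 6 3 7 4 2 0 8 9 10]
After op 7 (out_shuffle): [11 4 1 2 5 0 12 8 6 9 3 10 7]
Position 5: card 0.

Answer: 0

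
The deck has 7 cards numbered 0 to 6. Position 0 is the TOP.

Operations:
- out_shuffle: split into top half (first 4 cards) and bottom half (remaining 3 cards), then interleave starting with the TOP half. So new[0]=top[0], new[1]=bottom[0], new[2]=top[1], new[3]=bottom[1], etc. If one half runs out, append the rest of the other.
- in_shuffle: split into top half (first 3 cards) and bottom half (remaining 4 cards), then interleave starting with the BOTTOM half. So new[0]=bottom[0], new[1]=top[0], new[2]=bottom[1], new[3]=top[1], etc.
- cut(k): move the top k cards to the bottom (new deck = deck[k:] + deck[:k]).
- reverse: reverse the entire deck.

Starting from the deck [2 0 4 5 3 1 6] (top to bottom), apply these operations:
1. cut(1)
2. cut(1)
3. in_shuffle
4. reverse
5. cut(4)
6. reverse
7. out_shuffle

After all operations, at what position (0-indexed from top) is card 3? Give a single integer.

After op 1 (cut(1)): [0 4 5 3 1 6 2]
After op 2 (cut(1)): [4 5 3 1 6 2 0]
After op 3 (in_shuffle): [1 4 6 5 2 3 0]
After op 4 (reverse): [0 3 2 5 6 4 1]
After op 5 (cut(4)): [6 4 1 0 3 2 5]
After op 6 (reverse): [5 2 3 0 1 4 6]
After op 7 (out_shuffle): [5 1 2 4 3 6 0]
Card 3 is at position 4.

Answer: 4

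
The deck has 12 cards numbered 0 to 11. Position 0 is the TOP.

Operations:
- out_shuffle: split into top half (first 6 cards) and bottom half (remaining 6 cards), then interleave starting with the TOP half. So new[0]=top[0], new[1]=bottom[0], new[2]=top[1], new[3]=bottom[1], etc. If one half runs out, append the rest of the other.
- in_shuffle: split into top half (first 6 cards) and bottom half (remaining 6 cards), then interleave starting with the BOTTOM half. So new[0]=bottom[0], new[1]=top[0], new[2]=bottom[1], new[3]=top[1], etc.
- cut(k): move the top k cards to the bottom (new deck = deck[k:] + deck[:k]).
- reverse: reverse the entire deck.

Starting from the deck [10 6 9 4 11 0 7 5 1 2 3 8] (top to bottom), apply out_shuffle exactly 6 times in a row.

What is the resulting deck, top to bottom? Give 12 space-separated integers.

Answer: 10 0 3 11 2 4 1 9 5 6 7 8

Derivation:
After op 1 (out_shuffle): [10 7 6 5 9 1 4 2 11 3 0 8]
After op 2 (out_shuffle): [10 4 7 2 6 11 5 3 9 0 1 8]
After op 3 (out_shuffle): [10 5 4 3 7 9 2 0 6 1 11 8]
After op 4 (out_shuffle): [10 2 5 0 4 6 3 1 7 11 9 8]
After op 5 (out_shuffle): [10 3 2 1 5 7 0 11 4 9 6 8]
After op 6 (out_shuffle): [10 0 3 11 2 4 1 9 5 6 7 8]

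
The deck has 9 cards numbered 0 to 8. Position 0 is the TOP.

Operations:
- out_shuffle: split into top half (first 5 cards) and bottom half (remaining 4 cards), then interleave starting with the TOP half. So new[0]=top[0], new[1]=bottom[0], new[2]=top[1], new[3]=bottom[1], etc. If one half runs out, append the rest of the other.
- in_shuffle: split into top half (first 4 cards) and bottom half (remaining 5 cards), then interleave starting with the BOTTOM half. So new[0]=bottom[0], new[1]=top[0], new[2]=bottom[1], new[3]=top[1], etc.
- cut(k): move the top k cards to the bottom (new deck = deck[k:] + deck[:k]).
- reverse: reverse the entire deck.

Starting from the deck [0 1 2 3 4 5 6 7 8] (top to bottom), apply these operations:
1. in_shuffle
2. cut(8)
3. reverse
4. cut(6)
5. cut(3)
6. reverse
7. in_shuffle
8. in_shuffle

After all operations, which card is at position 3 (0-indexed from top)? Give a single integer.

Answer: 8

Derivation:
After op 1 (in_shuffle): [4 0 5 1 6 2 7 3 8]
After op 2 (cut(8)): [8 4 0 5 1 6 2 7 3]
After op 3 (reverse): [3 7 2 6 1 5 0 4 8]
After op 4 (cut(6)): [0 4 8 3 7 2 6 1 5]
After op 5 (cut(3)): [3 7 2 6 1 5 0 4 8]
After op 6 (reverse): [8 4 0 5 1 6 2 7 3]
After op 7 (in_shuffle): [1 8 6 4 2 0 7 5 3]
After op 8 (in_shuffle): [2 1 0 8 7 6 5 4 3]
Position 3: card 8.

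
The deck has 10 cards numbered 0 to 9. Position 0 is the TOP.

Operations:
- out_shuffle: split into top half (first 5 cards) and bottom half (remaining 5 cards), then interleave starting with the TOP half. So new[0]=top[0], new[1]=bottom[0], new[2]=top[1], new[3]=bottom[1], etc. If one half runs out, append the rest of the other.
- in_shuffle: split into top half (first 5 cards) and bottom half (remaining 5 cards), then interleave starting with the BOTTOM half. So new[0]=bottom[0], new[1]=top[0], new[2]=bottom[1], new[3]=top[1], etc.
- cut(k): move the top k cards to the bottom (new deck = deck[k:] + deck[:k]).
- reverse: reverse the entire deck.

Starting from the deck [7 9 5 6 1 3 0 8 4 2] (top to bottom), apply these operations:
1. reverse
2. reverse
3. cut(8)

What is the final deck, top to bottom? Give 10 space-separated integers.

After op 1 (reverse): [2 4 8 0 3 1 6 5 9 7]
After op 2 (reverse): [7 9 5 6 1 3 0 8 4 2]
After op 3 (cut(8)): [4 2 7 9 5 6 1 3 0 8]

Answer: 4 2 7 9 5 6 1 3 0 8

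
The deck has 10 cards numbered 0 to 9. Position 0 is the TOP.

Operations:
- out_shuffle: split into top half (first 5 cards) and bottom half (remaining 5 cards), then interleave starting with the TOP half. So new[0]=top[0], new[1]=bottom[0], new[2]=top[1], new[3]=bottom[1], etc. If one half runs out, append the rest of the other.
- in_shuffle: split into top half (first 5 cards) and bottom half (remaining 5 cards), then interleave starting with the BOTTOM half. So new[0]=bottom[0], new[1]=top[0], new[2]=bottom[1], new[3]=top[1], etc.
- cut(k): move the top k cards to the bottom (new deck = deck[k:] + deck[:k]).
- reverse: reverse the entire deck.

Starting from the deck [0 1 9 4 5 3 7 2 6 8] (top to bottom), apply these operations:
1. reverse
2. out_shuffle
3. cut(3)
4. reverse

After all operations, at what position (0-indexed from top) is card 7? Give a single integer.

After op 1 (reverse): [8 6 2 7 3 5 4 9 1 0]
After op 2 (out_shuffle): [8 5 6 4 2 9 7 1 3 0]
After op 3 (cut(3)): [4 2 9 7 1 3 0 8 5 6]
After op 4 (reverse): [6 5 8 0 3 1 7 9 2 4]
Card 7 is at position 6.

Answer: 6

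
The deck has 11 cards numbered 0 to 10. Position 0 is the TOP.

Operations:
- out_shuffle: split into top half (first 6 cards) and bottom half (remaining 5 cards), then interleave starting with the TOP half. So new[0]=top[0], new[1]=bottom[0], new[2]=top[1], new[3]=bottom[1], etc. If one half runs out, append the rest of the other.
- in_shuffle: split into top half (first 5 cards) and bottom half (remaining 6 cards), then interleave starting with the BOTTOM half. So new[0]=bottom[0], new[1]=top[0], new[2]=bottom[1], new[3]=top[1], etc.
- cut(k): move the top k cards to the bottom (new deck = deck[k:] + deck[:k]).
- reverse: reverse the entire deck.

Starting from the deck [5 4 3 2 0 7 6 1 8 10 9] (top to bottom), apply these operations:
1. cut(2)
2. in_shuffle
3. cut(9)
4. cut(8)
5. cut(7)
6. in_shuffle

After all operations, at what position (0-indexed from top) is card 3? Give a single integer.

Answer: 10

Derivation:
After op 1 (cut(2)): [3 2 0 7 6 1 8 10 9 5 4]
After op 2 (in_shuffle): [1 3 8 2 10 0 9 7 5 6 4]
After op 3 (cut(9)): [6 4 1 3 8 2 10 0 9 7 5]
After op 4 (cut(8)): [9 7 5 6 4 1 3 8 2 10 0]
After op 5 (cut(7)): [8 2 10 0 9 7 5 6 4 1 3]
After op 6 (in_shuffle): [7 8 5 2 6 10 4 0 1 9 3]
Card 3 is at position 10.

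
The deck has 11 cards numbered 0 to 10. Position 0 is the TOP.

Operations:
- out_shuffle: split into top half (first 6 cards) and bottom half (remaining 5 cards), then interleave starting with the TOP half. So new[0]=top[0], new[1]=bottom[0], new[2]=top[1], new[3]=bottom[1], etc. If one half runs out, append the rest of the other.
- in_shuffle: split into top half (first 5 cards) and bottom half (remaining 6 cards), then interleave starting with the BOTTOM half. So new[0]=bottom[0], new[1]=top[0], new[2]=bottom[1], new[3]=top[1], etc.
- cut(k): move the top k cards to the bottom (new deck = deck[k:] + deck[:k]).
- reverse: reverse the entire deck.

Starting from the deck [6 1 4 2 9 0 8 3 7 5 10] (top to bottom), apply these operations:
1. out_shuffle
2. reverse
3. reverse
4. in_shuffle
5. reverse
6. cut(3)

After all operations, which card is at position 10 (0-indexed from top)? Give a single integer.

After op 1 (out_shuffle): [6 8 1 3 4 7 2 5 9 10 0]
After op 2 (reverse): [0 10 9 5 2 7 4 3 1 8 6]
After op 3 (reverse): [6 8 1 3 4 7 2 5 9 10 0]
After op 4 (in_shuffle): [7 6 2 8 5 1 9 3 10 4 0]
After op 5 (reverse): [0 4 10 3 9 1 5 8 2 6 7]
After op 6 (cut(3)): [3 9 1 5 8 2 6 7 0 4 10]
Position 10: card 10.

Answer: 10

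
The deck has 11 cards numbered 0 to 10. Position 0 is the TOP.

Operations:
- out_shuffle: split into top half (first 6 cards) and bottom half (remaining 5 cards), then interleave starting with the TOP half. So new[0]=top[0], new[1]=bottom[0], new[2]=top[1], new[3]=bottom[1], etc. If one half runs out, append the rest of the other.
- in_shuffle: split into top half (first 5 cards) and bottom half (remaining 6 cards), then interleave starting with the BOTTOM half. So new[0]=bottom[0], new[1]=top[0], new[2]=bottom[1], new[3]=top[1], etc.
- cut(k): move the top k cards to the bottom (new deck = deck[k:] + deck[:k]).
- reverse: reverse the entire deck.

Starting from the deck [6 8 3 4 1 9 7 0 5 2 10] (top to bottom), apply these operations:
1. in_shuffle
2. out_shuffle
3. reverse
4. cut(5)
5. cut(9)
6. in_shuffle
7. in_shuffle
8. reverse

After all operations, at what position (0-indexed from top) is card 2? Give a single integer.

Answer: 10

Derivation:
After op 1 (in_shuffle): [9 6 7 8 0 3 5 4 2 1 10]
After op 2 (out_shuffle): [9 5 6 4 7 2 8 1 0 10 3]
After op 3 (reverse): [3 10 0 1 8 2 7 4 6 5 9]
After op 4 (cut(5)): [2 7 4 6 5 9 3 10 0 1 8]
After op 5 (cut(9)): [1 8 2 7 4 6 5 9 3 10 0]
After op 6 (in_shuffle): [6 1 5 8 9 2 3 7 10 4 0]
After op 7 (in_shuffle): [2 6 3 1 7 5 10 8 4 9 0]
After op 8 (reverse): [0 9 4 8 10 5 7 1 3 6 2]
Card 2 is at position 10.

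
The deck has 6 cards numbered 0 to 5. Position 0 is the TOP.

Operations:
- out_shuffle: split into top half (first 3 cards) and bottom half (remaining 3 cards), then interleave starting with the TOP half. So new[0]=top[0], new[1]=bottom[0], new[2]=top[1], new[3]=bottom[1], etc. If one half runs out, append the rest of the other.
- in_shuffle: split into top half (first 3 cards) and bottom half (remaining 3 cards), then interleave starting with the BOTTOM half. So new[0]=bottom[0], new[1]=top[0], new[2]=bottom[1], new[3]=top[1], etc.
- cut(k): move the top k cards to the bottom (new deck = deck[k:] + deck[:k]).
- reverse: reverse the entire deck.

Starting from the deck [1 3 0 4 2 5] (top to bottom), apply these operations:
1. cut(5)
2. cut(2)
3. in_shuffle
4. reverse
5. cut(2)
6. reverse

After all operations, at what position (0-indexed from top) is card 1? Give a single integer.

Answer: 0

Derivation:
After op 1 (cut(5)): [5 1 3 0 4 2]
After op 2 (cut(2)): [3 0 4 2 5 1]
After op 3 (in_shuffle): [2 3 5 0 1 4]
After op 4 (reverse): [4 1 0 5 3 2]
After op 5 (cut(2)): [0 5 3 2 4 1]
After op 6 (reverse): [1 4 2 3 5 0]
Card 1 is at position 0.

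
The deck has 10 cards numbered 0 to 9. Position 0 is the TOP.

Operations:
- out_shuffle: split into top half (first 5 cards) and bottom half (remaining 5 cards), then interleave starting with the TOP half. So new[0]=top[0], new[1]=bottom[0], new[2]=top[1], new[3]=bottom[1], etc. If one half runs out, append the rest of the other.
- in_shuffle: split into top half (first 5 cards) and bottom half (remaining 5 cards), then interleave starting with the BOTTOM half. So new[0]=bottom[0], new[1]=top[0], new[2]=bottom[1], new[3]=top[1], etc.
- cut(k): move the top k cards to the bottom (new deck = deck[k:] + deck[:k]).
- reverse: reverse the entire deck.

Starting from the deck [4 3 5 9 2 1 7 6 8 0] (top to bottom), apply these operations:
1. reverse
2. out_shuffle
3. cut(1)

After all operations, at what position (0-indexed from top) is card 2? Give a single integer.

After op 1 (reverse): [0 8 6 7 1 2 9 5 3 4]
After op 2 (out_shuffle): [0 2 8 9 6 5 7 3 1 4]
After op 3 (cut(1)): [2 8 9 6 5 7 3 1 4 0]
Card 2 is at position 0.

Answer: 0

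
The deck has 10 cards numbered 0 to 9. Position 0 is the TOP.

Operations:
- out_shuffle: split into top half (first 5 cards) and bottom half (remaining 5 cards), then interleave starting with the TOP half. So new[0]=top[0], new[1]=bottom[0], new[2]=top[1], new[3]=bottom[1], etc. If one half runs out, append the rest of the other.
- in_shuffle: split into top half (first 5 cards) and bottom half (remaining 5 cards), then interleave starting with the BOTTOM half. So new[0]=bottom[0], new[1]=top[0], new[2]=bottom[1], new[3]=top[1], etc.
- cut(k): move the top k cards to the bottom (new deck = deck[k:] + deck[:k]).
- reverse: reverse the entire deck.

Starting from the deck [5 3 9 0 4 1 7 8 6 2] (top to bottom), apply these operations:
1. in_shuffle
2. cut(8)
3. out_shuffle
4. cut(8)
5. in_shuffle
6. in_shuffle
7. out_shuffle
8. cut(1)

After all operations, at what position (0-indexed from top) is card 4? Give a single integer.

Answer: 6

Derivation:
After op 1 (in_shuffle): [1 5 7 3 8 9 6 0 2 4]
After op 2 (cut(8)): [2 4 1 5 7 3 8 9 6 0]
After op 3 (out_shuffle): [2 3 4 8 1 9 5 6 7 0]
After op 4 (cut(8)): [7 0 2 3 4 8 1 9 5 6]
After op 5 (in_shuffle): [8 7 1 0 9 2 5 3 6 4]
After op 6 (in_shuffle): [2 8 5 7 3 1 6 0 4 9]
After op 7 (out_shuffle): [2 1 8 6 5 0 7 4 3 9]
After op 8 (cut(1)): [1 8 6 5 0 7 4 3 9 2]
Card 4 is at position 6.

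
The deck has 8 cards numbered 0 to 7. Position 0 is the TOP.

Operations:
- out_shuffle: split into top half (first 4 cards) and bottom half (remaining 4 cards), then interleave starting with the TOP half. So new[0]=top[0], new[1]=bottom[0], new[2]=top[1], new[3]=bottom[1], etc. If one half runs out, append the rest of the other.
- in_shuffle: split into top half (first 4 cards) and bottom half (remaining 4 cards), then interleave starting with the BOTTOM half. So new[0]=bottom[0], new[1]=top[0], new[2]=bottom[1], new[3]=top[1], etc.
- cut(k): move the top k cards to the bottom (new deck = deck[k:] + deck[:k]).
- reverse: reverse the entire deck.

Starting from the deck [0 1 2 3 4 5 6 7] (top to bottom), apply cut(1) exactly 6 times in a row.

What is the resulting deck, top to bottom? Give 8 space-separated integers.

Answer: 6 7 0 1 2 3 4 5

Derivation:
After op 1 (cut(1)): [1 2 3 4 5 6 7 0]
After op 2 (cut(1)): [2 3 4 5 6 7 0 1]
After op 3 (cut(1)): [3 4 5 6 7 0 1 2]
After op 4 (cut(1)): [4 5 6 7 0 1 2 3]
After op 5 (cut(1)): [5 6 7 0 1 2 3 4]
After op 6 (cut(1)): [6 7 0 1 2 3 4 5]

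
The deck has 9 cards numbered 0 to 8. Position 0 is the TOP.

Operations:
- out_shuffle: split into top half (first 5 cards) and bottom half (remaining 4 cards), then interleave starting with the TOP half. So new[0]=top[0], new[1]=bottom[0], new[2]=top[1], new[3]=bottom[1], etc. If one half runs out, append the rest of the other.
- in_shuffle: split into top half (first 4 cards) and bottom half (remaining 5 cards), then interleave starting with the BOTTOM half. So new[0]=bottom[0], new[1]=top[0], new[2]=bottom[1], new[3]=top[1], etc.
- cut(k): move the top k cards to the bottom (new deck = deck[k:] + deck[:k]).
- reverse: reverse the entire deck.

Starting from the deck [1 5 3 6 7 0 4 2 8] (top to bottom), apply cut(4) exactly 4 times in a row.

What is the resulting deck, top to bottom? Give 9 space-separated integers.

Answer: 2 8 1 5 3 6 7 0 4

Derivation:
After op 1 (cut(4)): [7 0 4 2 8 1 5 3 6]
After op 2 (cut(4)): [8 1 5 3 6 7 0 4 2]
After op 3 (cut(4)): [6 7 0 4 2 8 1 5 3]
After op 4 (cut(4)): [2 8 1 5 3 6 7 0 4]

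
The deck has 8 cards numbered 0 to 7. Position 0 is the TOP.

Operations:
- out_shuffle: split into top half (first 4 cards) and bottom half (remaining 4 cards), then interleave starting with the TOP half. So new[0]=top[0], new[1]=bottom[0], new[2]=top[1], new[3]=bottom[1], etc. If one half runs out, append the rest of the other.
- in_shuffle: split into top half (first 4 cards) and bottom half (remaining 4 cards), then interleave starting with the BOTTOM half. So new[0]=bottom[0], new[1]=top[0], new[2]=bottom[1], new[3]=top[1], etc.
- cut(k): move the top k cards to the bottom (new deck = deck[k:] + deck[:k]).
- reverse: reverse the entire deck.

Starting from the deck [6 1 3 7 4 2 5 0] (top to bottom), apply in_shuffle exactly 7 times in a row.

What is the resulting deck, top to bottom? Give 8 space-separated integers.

Answer: 4 6 2 1 5 3 0 7

Derivation:
After op 1 (in_shuffle): [4 6 2 1 5 3 0 7]
After op 2 (in_shuffle): [5 4 3 6 0 2 7 1]
After op 3 (in_shuffle): [0 5 2 4 7 3 1 6]
After op 4 (in_shuffle): [7 0 3 5 1 2 6 4]
After op 5 (in_shuffle): [1 7 2 0 6 3 4 5]
After op 6 (in_shuffle): [6 1 3 7 4 2 5 0]
After op 7 (in_shuffle): [4 6 2 1 5 3 0 7]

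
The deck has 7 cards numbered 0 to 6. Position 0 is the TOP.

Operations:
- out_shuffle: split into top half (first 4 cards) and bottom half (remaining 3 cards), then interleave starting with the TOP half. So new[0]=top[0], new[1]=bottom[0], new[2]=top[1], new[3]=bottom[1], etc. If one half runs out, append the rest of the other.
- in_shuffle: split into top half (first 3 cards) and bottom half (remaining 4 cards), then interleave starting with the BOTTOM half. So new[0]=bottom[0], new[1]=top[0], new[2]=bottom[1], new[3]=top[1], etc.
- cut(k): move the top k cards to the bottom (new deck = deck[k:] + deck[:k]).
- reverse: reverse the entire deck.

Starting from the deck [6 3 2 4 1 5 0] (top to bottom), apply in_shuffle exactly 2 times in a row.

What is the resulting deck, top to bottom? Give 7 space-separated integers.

Answer: 3 4 5 6 2 1 0

Derivation:
After op 1 (in_shuffle): [4 6 1 3 5 2 0]
After op 2 (in_shuffle): [3 4 5 6 2 1 0]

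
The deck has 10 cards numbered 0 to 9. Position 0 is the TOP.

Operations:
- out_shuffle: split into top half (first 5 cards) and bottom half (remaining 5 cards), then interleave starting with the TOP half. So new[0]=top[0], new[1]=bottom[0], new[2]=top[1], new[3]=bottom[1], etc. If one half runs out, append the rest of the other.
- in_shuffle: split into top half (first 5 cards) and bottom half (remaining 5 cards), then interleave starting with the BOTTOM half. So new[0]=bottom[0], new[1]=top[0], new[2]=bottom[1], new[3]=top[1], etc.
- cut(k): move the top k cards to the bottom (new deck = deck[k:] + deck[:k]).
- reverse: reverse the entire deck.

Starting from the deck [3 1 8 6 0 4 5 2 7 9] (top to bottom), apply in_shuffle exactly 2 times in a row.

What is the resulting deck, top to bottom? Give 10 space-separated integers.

Answer: 8 4 7 3 6 5 9 1 0 2

Derivation:
After op 1 (in_shuffle): [4 3 5 1 2 8 7 6 9 0]
After op 2 (in_shuffle): [8 4 7 3 6 5 9 1 0 2]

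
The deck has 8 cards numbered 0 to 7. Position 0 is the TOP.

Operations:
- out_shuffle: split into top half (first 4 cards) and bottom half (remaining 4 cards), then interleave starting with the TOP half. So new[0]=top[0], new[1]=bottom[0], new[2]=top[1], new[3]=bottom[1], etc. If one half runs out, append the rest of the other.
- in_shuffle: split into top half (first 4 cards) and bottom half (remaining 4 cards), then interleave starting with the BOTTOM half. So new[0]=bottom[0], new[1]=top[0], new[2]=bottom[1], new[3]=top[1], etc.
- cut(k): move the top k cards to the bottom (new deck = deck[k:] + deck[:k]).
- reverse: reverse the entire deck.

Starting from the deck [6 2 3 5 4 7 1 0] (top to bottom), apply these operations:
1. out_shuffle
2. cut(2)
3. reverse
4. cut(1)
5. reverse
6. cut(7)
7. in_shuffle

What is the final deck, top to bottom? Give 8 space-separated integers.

After op 1 (out_shuffle): [6 4 2 7 3 1 5 0]
After op 2 (cut(2)): [2 7 3 1 5 0 6 4]
After op 3 (reverse): [4 6 0 5 1 3 7 2]
After op 4 (cut(1)): [6 0 5 1 3 7 2 4]
After op 5 (reverse): [4 2 7 3 1 5 0 6]
After op 6 (cut(7)): [6 4 2 7 3 1 5 0]
After op 7 (in_shuffle): [3 6 1 4 5 2 0 7]

Answer: 3 6 1 4 5 2 0 7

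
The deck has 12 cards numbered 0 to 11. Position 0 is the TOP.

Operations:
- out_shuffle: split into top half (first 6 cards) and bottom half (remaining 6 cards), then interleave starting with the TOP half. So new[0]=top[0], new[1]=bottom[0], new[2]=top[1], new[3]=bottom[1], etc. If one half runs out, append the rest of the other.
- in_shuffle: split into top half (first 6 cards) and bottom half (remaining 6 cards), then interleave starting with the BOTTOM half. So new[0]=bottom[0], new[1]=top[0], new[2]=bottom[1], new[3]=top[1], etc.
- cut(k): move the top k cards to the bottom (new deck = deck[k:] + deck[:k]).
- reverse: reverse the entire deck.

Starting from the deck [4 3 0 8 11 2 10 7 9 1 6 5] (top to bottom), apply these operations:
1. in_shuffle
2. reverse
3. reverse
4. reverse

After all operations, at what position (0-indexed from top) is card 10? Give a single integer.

After op 1 (in_shuffle): [10 4 7 3 9 0 1 8 6 11 5 2]
After op 2 (reverse): [2 5 11 6 8 1 0 9 3 7 4 10]
After op 3 (reverse): [10 4 7 3 9 0 1 8 6 11 5 2]
After op 4 (reverse): [2 5 11 6 8 1 0 9 3 7 4 10]
Card 10 is at position 11.

Answer: 11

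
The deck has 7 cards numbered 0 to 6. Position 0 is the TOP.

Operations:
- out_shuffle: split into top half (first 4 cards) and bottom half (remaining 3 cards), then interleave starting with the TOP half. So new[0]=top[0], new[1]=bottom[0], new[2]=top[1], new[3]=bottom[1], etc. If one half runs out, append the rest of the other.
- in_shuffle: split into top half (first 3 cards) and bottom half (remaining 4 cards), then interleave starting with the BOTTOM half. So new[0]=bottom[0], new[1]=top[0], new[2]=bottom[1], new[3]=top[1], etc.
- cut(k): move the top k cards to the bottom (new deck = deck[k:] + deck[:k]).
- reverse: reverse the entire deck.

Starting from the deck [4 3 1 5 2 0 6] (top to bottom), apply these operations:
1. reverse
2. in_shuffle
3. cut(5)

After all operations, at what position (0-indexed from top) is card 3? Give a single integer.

Answer: 6

Derivation:
After op 1 (reverse): [6 0 2 5 1 3 4]
After op 2 (in_shuffle): [5 6 1 0 3 2 4]
After op 3 (cut(5)): [2 4 5 6 1 0 3]
Card 3 is at position 6.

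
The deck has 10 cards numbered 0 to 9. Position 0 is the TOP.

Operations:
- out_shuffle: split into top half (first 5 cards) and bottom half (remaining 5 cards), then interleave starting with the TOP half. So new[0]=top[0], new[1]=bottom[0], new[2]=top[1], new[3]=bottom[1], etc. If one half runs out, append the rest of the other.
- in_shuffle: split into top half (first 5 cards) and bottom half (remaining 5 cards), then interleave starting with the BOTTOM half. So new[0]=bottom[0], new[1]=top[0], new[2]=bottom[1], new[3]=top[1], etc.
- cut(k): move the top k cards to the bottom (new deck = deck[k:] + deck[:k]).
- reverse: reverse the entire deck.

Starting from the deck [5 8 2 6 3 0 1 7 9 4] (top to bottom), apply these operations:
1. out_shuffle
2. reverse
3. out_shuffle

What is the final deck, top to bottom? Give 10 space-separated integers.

Answer: 4 2 3 1 9 8 6 0 7 5

Derivation:
After op 1 (out_shuffle): [5 0 8 1 2 7 6 9 3 4]
After op 2 (reverse): [4 3 9 6 7 2 1 8 0 5]
After op 3 (out_shuffle): [4 2 3 1 9 8 6 0 7 5]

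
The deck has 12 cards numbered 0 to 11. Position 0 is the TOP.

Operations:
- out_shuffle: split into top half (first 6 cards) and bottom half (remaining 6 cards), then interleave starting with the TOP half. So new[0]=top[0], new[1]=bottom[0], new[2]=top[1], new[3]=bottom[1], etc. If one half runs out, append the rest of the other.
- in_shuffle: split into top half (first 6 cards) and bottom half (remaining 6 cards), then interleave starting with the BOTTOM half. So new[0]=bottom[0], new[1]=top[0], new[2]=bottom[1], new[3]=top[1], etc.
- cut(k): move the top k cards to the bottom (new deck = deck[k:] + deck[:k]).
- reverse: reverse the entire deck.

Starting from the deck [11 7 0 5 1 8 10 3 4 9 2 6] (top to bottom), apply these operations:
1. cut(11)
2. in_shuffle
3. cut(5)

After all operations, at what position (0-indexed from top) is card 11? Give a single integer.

Answer: 10

Derivation:
After op 1 (cut(11)): [6 11 7 0 5 1 8 10 3 4 9 2]
After op 2 (in_shuffle): [8 6 10 11 3 7 4 0 9 5 2 1]
After op 3 (cut(5)): [7 4 0 9 5 2 1 8 6 10 11 3]
Card 11 is at position 10.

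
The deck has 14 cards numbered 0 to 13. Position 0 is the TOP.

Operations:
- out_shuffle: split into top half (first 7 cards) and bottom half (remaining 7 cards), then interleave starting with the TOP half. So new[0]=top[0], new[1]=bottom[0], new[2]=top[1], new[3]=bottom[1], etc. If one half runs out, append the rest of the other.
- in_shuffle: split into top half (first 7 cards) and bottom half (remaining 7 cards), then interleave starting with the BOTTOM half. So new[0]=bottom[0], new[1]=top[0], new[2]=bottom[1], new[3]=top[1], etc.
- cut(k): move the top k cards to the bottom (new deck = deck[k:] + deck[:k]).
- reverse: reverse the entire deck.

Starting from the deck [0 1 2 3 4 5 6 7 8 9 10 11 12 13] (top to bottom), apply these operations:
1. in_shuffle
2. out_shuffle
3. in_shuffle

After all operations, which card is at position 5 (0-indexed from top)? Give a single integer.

After op 1 (in_shuffle): [7 0 8 1 9 2 10 3 11 4 12 5 13 6]
After op 2 (out_shuffle): [7 3 0 11 8 4 1 12 9 5 2 13 10 6]
After op 3 (in_shuffle): [12 7 9 3 5 0 2 11 13 8 10 4 6 1]
Position 5: card 0.

Answer: 0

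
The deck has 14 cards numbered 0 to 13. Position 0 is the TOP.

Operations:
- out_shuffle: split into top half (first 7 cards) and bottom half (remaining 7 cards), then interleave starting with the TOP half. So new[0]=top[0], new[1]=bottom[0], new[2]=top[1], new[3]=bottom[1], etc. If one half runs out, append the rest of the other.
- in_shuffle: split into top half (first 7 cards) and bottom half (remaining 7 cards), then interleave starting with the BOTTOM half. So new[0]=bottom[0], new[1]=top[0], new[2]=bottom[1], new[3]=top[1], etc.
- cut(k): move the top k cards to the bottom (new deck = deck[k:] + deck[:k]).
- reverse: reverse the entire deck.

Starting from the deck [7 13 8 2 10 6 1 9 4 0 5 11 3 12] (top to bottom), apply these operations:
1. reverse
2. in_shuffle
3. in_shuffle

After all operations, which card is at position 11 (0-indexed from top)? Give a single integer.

After op 1 (reverse): [12 3 11 5 0 4 9 1 6 10 2 8 13 7]
After op 2 (in_shuffle): [1 12 6 3 10 11 2 5 8 0 13 4 7 9]
After op 3 (in_shuffle): [5 1 8 12 0 6 13 3 4 10 7 11 9 2]
Position 11: card 11.

Answer: 11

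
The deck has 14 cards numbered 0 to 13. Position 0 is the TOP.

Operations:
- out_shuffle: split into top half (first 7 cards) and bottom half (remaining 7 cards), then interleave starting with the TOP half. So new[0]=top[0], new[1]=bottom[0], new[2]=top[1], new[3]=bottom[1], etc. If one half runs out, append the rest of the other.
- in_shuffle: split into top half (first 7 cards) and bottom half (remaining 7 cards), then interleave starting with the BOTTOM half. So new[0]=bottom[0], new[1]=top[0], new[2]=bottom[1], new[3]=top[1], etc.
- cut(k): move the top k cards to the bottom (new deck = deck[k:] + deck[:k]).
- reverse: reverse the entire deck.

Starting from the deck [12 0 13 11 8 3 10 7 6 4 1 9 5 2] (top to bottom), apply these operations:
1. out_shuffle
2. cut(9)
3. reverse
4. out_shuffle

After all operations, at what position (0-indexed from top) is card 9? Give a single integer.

Answer: 13

Derivation:
After op 1 (out_shuffle): [12 7 0 6 13 4 11 1 8 9 3 5 10 2]
After op 2 (cut(9)): [9 3 5 10 2 12 7 0 6 13 4 11 1 8]
After op 3 (reverse): [8 1 11 4 13 6 0 7 12 2 10 5 3 9]
After op 4 (out_shuffle): [8 7 1 12 11 2 4 10 13 5 6 3 0 9]
Card 9 is at position 13.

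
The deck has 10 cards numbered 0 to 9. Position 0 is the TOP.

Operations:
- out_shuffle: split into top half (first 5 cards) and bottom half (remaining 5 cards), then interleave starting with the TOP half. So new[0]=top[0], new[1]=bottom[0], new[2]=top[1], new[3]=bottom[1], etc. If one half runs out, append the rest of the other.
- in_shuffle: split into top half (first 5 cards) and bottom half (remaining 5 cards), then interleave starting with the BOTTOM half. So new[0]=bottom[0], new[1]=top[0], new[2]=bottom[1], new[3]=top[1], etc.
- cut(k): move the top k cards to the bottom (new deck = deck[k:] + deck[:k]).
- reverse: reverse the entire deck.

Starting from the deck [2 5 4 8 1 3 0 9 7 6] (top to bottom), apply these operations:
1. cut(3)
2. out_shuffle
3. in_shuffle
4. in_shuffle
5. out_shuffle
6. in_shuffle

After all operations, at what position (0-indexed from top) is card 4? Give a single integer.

Answer: 7

Derivation:
After op 1 (cut(3)): [8 1 3 0 9 7 6 2 5 4]
After op 2 (out_shuffle): [8 7 1 6 3 2 0 5 9 4]
After op 3 (in_shuffle): [2 8 0 7 5 1 9 6 4 3]
After op 4 (in_shuffle): [1 2 9 8 6 0 4 7 3 5]
After op 5 (out_shuffle): [1 0 2 4 9 7 8 3 6 5]
After op 6 (in_shuffle): [7 1 8 0 3 2 6 4 5 9]
Card 4 is at position 7.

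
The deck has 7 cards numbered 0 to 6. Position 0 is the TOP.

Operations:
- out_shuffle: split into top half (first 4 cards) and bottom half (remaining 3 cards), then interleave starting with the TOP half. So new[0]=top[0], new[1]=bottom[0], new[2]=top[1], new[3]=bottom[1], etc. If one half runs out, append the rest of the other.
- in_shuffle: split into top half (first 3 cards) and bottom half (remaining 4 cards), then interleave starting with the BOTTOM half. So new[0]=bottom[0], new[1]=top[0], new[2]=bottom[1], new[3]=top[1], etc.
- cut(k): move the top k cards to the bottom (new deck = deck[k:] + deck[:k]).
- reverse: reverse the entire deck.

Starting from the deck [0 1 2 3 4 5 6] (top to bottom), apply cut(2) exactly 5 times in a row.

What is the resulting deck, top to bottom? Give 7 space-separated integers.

After op 1 (cut(2)): [2 3 4 5 6 0 1]
After op 2 (cut(2)): [4 5 6 0 1 2 3]
After op 3 (cut(2)): [6 0 1 2 3 4 5]
After op 4 (cut(2)): [1 2 3 4 5 6 0]
After op 5 (cut(2)): [3 4 5 6 0 1 2]

Answer: 3 4 5 6 0 1 2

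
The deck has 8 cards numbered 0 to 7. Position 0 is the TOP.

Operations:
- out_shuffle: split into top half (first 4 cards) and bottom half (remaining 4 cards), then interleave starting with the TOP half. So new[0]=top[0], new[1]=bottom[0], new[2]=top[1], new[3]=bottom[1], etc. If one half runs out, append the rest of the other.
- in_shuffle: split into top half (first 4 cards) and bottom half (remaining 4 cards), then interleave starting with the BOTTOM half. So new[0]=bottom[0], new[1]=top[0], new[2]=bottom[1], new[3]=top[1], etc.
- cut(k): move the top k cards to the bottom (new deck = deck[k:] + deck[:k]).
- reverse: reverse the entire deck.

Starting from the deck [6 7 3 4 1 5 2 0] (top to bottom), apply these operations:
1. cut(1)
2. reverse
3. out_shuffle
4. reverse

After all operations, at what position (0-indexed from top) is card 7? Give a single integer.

Answer: 0

Derivation:
After op 1 (cut(1)): [7 3 4 1 5 2 0 6]
After op 2 (reverse): [6 0 2 5 1 4 3 7]
After op 3 (out_shuffle): [6 1 0 4 2 3 5 7]
After op 4 (reverse): [7 5 3 2 4 0 1 6]
Card 7 is at position 0.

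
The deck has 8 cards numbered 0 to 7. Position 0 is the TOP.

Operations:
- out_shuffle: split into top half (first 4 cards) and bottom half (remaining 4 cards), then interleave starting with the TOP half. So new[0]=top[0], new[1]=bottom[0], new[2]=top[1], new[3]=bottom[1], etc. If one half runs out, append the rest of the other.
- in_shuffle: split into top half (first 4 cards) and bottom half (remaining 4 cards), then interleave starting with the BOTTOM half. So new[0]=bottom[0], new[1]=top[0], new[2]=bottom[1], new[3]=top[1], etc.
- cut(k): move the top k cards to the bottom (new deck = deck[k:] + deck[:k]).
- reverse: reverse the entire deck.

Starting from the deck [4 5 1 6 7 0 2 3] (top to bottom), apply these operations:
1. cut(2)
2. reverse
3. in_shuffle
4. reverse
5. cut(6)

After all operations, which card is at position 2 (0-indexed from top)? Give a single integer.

After op 1 (cut(2)): [1 6 7 0 2 3 4 5]
After op 2 (reverse): [5 4 3 2 0 7 6 1]
After op 3 (in_shuffle): [0 5 7 4 6 3 1 2]
After op 4 (reverse): [2 1 3 6 4 7 5 0]
After op 5 (cut(6)): [5 0 2 1 3 6 4 7]
Position 2: card 2.

Answer: 2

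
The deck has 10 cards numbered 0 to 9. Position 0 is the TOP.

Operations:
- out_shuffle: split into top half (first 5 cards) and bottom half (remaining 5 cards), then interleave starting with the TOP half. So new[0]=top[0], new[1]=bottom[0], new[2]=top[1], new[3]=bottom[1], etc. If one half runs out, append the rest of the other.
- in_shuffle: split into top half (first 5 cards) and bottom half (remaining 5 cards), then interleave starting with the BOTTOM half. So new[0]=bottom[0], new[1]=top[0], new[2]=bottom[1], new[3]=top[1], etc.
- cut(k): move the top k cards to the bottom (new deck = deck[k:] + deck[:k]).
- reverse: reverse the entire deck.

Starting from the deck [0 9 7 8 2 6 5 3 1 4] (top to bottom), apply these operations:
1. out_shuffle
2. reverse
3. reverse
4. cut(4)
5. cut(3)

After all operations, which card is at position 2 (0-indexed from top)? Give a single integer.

After op 1 (out_shuffle): [0 6 9 5 7 3 8 1 2 4]
After op 2 (reverse): [4 2 1 8 3 7 5 9 6 0]
After op 3 (reverse): [0 6 9 5 7 3 8 1 2 4]
After op 4 (cut(4)): [7 3 8 1 2 4 0 6 9 5]
After op 5 (cut(3)): [1 2 4 0 6 9 5 7 3 8]
Position 2: card 4.

Answer: 4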